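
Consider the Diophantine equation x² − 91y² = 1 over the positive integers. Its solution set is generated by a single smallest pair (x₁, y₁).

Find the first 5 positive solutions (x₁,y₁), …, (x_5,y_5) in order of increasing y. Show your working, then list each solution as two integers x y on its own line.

[9; 1,1,5,1,5,1,1,18] for √91; ℓ=8 ⇒ convergent index 7
i=0: a=9 ⇒ p=9, q=1
i=1: a=1 ⇒ p=10, q=1
…
i=4: a=1 ⇒ p=124, q=13
…
i=6: a=1 ⇒ p=849, q=89
i=7: a=1 ⇒ p=1574, q=165
fundamental: x₁=1574, y₁=165  (since 2477476 − 91·27225 = 1)
(1574+165√91)^2 = 4954951 + 519420√91
(1574+165√91)^3 = 15598184174 + 1635133995√91
(1574+165√91)^4 = 49103078824801 + 5147401296840√91
(1574+165√91)^5 = 154576476542289374 + 16204017647318325√91

1574 165
4954951 519420
15598184174 1635133995
49103078824801 5147401296840
154576476542289374 16204017647318325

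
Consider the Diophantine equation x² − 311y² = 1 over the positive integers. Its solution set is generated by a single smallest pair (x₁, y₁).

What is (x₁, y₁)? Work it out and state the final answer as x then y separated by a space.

16883880 957397

√311 → a₀=17, period (1,1,1,2,1,…,1,1,34); ℓ=16 even so k=15
step 0: (17, 1)  from 17·(1,0) + (0,1)
step 1: (18, 1)  from 1·(17,1) + (1,0)
…
step 3: (53, 3)  from 1·(35,2) + (18,1)
step 4: (141, 8)  from 2·(53,3) + (35,2)
…
step 6: (1305, 74)  from 6·(194,11) + (141,8)
step 7: (4109, 233)  from 3·(1305,74) + (194,11)
…
step 10: (1376656, 78063)  from 6·(217583,12338) + (71158,4035)
…
step 12: (4565134, 258865)  from 2·(1594239,90401) + (1376656,78063)
…
step 14: (10724507, 608131)  from 1·(6159373,349266) + (4565134,258865)
step 15: (16883880, 957397)  from 1·(10724507,608131) + (6159373,349266)
fundamental: x₁=16883880, y₁=957397  (since 285065403854400 − 311·916609015609 = 1)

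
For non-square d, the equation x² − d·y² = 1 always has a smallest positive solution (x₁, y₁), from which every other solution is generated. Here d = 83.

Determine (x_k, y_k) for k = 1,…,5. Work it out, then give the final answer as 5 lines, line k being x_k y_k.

82 9
13447 1476
2205226 242055
361643617 39695544
59307347962 6509827161

[9; 9,18] for √83; ℓ=2 ⇒ convergent index 1
step 0: (9, 1)  from 9·(1,0) + (0,1)
step 1: (82, 9)  from 9·(9,1) + (1,0)
fundamental: x₁=82, y₁=9  (since 6724 − 83·81 = 1)
k=2:  x_2 = 82·82+83·9·9 = 13447,  y_2 = 82·9+9·82 = 1476
k=3:  x_3 = 82·13447+83·9·1476 = 2205226,  y_3 = 82·1476+9·13447 = 242055
k=4:  x_4 = 82·2205226+83·9·242055 = 361643617,  y_4 = 82·242055+9·2205226 = 39695544
k=5:  x_5 = 82·361643617+83·9·39695544 = 59307347962,  y_5 = 82·39695544+9·361643617 = 6509827161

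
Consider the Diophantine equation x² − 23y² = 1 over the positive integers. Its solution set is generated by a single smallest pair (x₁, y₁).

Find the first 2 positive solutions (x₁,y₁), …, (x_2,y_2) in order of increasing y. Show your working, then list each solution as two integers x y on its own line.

[4; 1,3,1,8] for √23; ℓ=4 ⇒ convergent index 3
i=0: a=4 ⇒ p=4, q=1
…
i=2: a=3 ⇒ p=19, q=4
i=3: a=1 ⇒ p=24, q=5
→ (24, 5).  Check: 24²=576, 23·5²=575, difference 1.
k=2:  x_2 = 24·24+23·5·5 = 1151,  y_2 = 24·5+5·24 = 240

24 5
1151 240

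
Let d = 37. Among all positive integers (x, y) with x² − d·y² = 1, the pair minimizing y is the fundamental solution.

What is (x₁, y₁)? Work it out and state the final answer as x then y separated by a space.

73 12

√37 = [6; 12, …], period ℓ=1 (odd) → k=1
k=0  a_k=6  p_k/q_k = 6/1
k=1  a_k=12  p_k/q_k = 73/12
(x₁, y₁) = (73, 12);  73² − 37·12² = 1 ✓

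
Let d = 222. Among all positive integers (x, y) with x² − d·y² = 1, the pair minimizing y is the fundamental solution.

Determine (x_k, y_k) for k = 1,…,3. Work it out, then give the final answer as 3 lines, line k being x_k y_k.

√222 → a₀=14, period (1,8,1,28); ℓ=4 even so k=3
i=0: a=14 ⇒ p=14, q=1
i=1: a=1 ⇒ p=15, q=1
i=2: a=8 ⇒ p=134, q=9
i=3: a=1 ⇒ p=149, q=10
(x₁, y₁) = (149, 10);  149² − 222·10² = 1 ✓
(149+10√222)^2 = 44401 + 2980√222
(149+10√222)^3 = 13231349 + 888030√222

149 10
44401 2980
13231349 888030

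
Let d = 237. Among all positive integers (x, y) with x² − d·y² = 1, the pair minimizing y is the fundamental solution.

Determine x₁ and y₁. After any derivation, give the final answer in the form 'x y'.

228151 14820

√237 → a₀=15, period (2,1,1,7,10,7,1,1,2,30); ℓ=10 even so k=9
step 0: (15, 1)  from 15·(1,0) + (0,1)
step 1: (31, 2)  from 2·(15,1) + (1,0)
step 2: (46, 3)  from 1·(31,2) + (15,1)
step 3: (77, 5)  from 1·(46,3) + (31,2)
step 4: (585, 38)  from 7·(77,5) + (46,3)
…
step 6: (42074, 2733)  from 7·(5927,385) + (585,38)
step 7: (48001, 3118)  from 1·(42074,2733) + (5927,385)
step 8: (90075, 5851)  from 1·(48001,3118) + (42074,2733)
step 9: (228151, 14820)  from 2·(90075,5851) + (48001,3118)
fundamental: x₁=228151, y₁=14820  (since 52052878801 − 237·219632400 = 1)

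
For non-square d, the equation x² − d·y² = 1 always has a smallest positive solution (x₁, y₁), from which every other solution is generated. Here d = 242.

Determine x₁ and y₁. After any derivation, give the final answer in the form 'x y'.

19601 1260

√242 → a₀=15, period (1,1,3,1,14,1,3,1,1,30); ℓ=10 even so k=9
i=0: a=15 ⇒ p=15, q=1
…
i=3: a=3 ⇒ p=109, q=7
i=4: a=1 ⇒ p=140, q=9
…
i=8: a=1 ⇒ p=10905, q=701
i=9: a=1 ⇒ p=19601, q=1260
(x₁, y₁) = (19601, 1260);  19601² − 242·1260² = 1 ✓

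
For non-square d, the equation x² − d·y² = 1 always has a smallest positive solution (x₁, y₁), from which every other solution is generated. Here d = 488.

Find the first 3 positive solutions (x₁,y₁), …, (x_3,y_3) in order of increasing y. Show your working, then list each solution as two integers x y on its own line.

243 11
118097 5346
57394899 2598145

√488 = [22; 11,44, …], period ℓ=2 (even) → k=1
step 0: (22, 1)  from 22·(1,0) + (0,1)
step 1: (243, 11)  from 11·(22,1) + (1,0)
→ (243, 11).  Check: 243²=59049, 488·11²=59048, difference 1.
(243+11√488)^2 = 118097 + 5346√488
(243+11√488)^3 = 57394899 + 2598145√488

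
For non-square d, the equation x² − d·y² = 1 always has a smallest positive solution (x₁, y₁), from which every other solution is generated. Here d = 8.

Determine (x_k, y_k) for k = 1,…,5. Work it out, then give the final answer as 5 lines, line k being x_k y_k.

√8 → a₀=2, period (1,4); ℓ=2 even so k=1
step 0: (2, 1)  from 2·(1,0) + (0,1)
step 1: (3, 1)  from 1·(2,1) + (1,0)
(x₁, y₁) = (3, 1);  3² − 8·1² = 1 ✓
n=2: (3,1)∘(3,1) = (3·3+8·1·1, 3·1+1·3) = (17,6)
n=3: (17,6)∘(3,1) = (3·17+8·1·6, 3·6+1·17) = (99,35)
n=4: (99,35)∘(3,1) = (3·99+8·1·35, 3·35+1·99) = (577,204)
n=5: (577,204)∘(3,1) = (3·577+8·1·204, 3·204+1·577) = (3363,1189)

3 1
17 6
99 35
577 204
3363 1189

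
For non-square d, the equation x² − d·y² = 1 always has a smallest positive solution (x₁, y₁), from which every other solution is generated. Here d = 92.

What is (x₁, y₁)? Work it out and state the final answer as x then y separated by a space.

[9; 1,1,2,4,2,1,1,18] for √92; ℓ=8 ⇒ convergent index 7
k=0  a_k=9  p_k/q_k = 9/1
…
k=3  a_k=2  p_k/q_k = 48/5
k=4  a_k=4  p_k/q_k = 211/22
…
k=6  a_k=1  p_k/q_k = 681/71
k=7  a_k=1  p_k/q_k = 1151/120
(x₁, y₁) = (1151, 120);  1151² − 92·120² = 1 ✓

1151 120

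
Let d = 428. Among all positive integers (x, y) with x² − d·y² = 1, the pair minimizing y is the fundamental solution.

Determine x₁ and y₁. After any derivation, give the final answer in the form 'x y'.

1850887 89466

d=428: √d = [20; 1,2,4,1,5,10,5,1,4,2,1,40] (ℓ=12, even), read p_11/q_11
a_0=20:  p_0=20·1+0=20,  q_0=20·0+1=1
…
a_3=4:  p_3=4·62+21=269,  q_3=4·3+1=13
a_4=1:  p_4=1·269+62=331,  q_4=1·13+3=16
…
a_6=10:  p_6=10·1924+331=19571,  q_6=10·93+16=946
a_7=5:  p_7=5·19571+1924=99779,  q_7=5·946+93=4823
…
a_10=2:  p_10=2·577179+119350=1273708,  q_10=2·27899+5769=61567
a_11=1:  p_11=1·1273708+577179=1850887,  q_11=1·61567+27899=89466
fundamental: x₁=1850887, y₁=89466  (since 3425782686769 − 428·8004165156 = 1)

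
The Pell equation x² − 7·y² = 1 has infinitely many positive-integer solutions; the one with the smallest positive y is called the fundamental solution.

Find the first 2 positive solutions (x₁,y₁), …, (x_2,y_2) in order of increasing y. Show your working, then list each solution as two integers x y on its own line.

8 3
127 48

[2; 1,1,1,4] for √7; ℓ=4 ⇒ convergent index 3
k=0  a_k=2  p_k/q_k = 2/1
k=1  a_k=1  p_k/q_k = 3/1
k=2  a_k=1  p_k/q_k = 5/2
k=3  a_k=1  p_k/q_k = 8/3
→ (8, 3).  Check: 8²=64, 7·3²=63, difference 1.
n=2: (8,3)∘(8,3) = (8·8+7·3·3, 8·3+3·8) = (127,48)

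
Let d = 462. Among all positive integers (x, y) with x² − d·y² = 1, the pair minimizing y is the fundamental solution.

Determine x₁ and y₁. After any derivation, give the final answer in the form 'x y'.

d=462: √d = [21; 2,42] (ℓ=2, even), read p_1/q_1
step 0: (21, 1)  from 21·(1,0) + (0,1)
step 1: (43, 2)  from 2·(21,1) + (1,0)
fundamental: x₁=43, y₁=2  (since 1849 − 462·4 = 1)

43 2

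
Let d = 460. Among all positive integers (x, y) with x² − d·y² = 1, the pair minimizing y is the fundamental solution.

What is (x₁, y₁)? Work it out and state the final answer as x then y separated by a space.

2535751 118230

d=460: √d = [21; 2,4,3,1,2,10,2,1,3,4,2,42] (ℓ=12, even), read p_11/q_11
step 0: (21, 1)  from 21·(1,0) + (0,1)
step 1: (43, 2)  from 2·(21,1) + (1,0)
step 2: (193, 9)  from 4·(43,2) + (21,1)
step 3: (622, 29)  from 3·(193,9) + (43,2)
step 4: (815, 38)  from 1·(622,29) + (193,9)
step 5: (2252, 105)  from 2·(815,38) + (622,29)
step 6: (23335, 1088)  from 10·(2252,105) + (815,38)
…
step 8: (72257, 3369)  from 1·(48922,2281) + (23335,1088)
step 9: (265693, 12388)  from 3·(72257,3369) + (48922,2281)
step 10: (1135029, 52921)  from 4·(265693,12388) + (72257,3369)
step 11: (2535751, 118230)  from 2·(1135029,52921) + (265693,12388)
→ (2535751, 118230).  Check: 2535751²=6430033134001, 460·118230²=6430033134000, difference 1.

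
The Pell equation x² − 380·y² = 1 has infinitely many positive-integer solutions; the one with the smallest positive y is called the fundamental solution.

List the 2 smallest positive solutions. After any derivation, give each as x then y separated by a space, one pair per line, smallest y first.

d=380: √d = [19; 2,38] (ℓ=2, even), read p_1/q_1
a_0=19:  p_0=19·1+0=19,  q_0=19·0+1=1
a_1=2:  p_1=2·19+1=39,  q_1=2·1+0=2
(x₁, y₁) = (39, 2);  39² − 380·2² = 1 ✓
k=2:  x_2 = 39·39+380·2·2 = 3041,  y_2 = 39·2+2·39 = 156

39 2
3041 156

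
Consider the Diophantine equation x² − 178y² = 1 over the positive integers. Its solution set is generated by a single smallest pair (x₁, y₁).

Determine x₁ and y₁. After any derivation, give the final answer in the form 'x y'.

1601 120

d=178: √d = [13; 2,1,12,1,2,26] (ℓ=6, even), read p_5/q_5
i=0: a=13 ⇒ p=13, q=1
…
i=2: a=1 ⇒ p=40, q=3
…
i=4: a=1 ⇒ p=547, q=41
i=5: a=2 ⇒ p=1601, q=120
→ (1601, 120).  Check: 1601²=2563201, 178·120²=2563200, difference 1.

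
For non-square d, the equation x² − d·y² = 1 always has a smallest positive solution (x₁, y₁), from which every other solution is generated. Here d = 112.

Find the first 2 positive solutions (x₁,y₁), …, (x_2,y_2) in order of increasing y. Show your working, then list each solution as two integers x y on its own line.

127 12
32257 3048

√112 = [10; 1,1,2,1,1,20, …], period ℓ=6 (even) → k=5
step 0: (10, 1)  from 10·(1,0) + (0,1)
…
step 2: (21, 2)  from 1·(11,1) + (10,1)
step 3: (53, 5)  from 2·(21,2) + (11,1)
step 4: (74, 7)  from 1·(53,5) + (21,2)
step 5: (127, 12)  from 1·(74,7) + (53,5)
→ (127, 12).  Check: 127²=16129, 112·12²=16128, difference 1.
n=2: (127,12)∘(127,12) = (127·127+112·12·12, 127·12+12·127) = (32257,3048)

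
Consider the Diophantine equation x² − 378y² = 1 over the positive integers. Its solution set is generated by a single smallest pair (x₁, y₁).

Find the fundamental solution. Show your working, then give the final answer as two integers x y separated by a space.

√378 → a₀=19, period (2,3,1,4,1,3,2,38); ℓ=8 even so k=7
i=0: a=19 ⇒ p=19, q=1
i=1: a=2 ⇒ p=39, q=2
i=2: a=3 ⇒ p=136, q=7
i=3: a=1 ⇒ p=175, q=9
i=4: a=4 ⇒ p=836, q=43
i=5: a=1 ⇒ p=1011, q=52
i=6: a=3 ⇒ p=3869, q=199
i=7: a=2 ⇒ p=8749, q=450
fundamental: x₁=8749, y₁=450  (since 76545001 − 378·202500 = 1)

8749 450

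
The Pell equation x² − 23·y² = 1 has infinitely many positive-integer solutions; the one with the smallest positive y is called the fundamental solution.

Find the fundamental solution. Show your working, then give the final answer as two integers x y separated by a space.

24 5

√23 = [4; 1,3,1,8, …], period ℓ=4 (even) → k=3
a_0=4:  p_0=4·1+0=4,  q_0=4·0+1=1
…
a_2=3:  p_2=3·5+4=19,  q_2=3·1+1=4
a_3=1:  p_3=1·19+5=24,  q_3=1·4+1=5
→ (24, 5).  Check: 24²=576, 23·5²=575, difference 1.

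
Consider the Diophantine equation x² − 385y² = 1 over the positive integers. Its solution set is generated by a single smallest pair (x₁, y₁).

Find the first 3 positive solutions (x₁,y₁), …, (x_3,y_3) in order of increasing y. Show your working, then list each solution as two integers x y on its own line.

√385 = [19; 1,1,1,1,1,…,1,1,38, …], period ℓ=16 (even) → k=15
step 0: (19, 1)  from 19·(1,0) + (0,1)
…
step 2: (39, 2)  from 1·(20,1) + (19,1)
step 3: (59, 3)  from 1·(39,2) + (20,1)
step 4: (98, 5)  from 1·(59,3) + (39,2)
…
step 8: (2021, 103)  from 2·(726,37) + (569,29)
step 9: (2747, 140)  from 1·(2021,103) + (726,37)
…
step 11: (13009, 663)  from 1·(10262,523) + (2747,140)
…
step 13: (36280, 1849)  from 1·(23271,1186) + (13009,663)
step 14: (59551, 3035)  from 1·(36280,1849) + (23271,1186)
step 15: (95831, 4884)  from 1·(59551,3035) + (36280,1849)
fundamental: x₁=95831, y₁=4884  (since 9183580561 − 385·23853456 = 1)
(95831+4884√385)^2 = 18367161121 + 936077208√385
(95831+4884√385)^3 = 3520286834677271 + 179410429834812√385

95831 4884
18367161121 936077208
3520286834677271 179410429834812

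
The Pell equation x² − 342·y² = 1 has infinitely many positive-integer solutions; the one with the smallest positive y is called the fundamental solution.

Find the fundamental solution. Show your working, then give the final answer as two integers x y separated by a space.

37 2

√342 = [18; 2,36, …], period ℓ=2 (even) → k=1
step 0: (18, 1)  from 18·(1,0) + (0,1)
step 1: (37, 2)  from 2·(18,1) + (1,0)
(x₁, y₁) = (37, 2);  37² − 342·2² = 1 ✓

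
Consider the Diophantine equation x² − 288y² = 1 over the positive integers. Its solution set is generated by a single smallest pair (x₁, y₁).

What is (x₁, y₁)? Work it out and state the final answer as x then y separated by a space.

17 1

[16; 1,32] for √288; ℓ=2 ⇒ convergent index 1
a_0=16:  p_0=16·1+0=16,  q_0=16·0+1=1
a_1=1:  p_1=1·16+1=17,  q_1=1·1+0=1
→ (17, 1).  Check: 17²=289, 288·1²=288, difference 1.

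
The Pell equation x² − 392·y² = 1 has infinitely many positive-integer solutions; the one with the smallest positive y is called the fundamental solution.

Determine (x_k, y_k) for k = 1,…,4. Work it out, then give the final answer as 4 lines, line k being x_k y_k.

[19; 1,3,1,38] for √392; ℓ=4 ⇒ convergent index 3
k=0  a_k=19  p_k/q_k = 19/1
k=1  a_k=1  p_k/q_k = 20/1
k=2  a_k=3  p_k/q_k = 79/4
k=3  a_k=1  p_k/q_k = 99/5
(x₁, y₁) = (99, 5);  99² − 392·5² = 1 ✓
n=2: (99,5)∘(99,5) = (99·99+392·5·5, 99·5+5·99) = (19601,990)
n=3: (19601,990)∘(99,5) = (99·19601+392·5·990, 99·990+5·19601) = (3880899,196015)
n=4: (3880899,196015)∘(99,5) = (99·3880899+392·5·196015, 99·196015+5·3880899) = (768398401,38809980)

99 5
19601 990
3880899 196015
768398401 38809980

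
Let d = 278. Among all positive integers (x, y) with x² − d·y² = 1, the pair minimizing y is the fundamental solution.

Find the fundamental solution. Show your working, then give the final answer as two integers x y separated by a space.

2501 150

[16; 1,2,16,2,1,32] for √278; ℓ=6 ⇒ convergent index 5
i=0: a=16 ⇒ p=16, q=1
…
i=2: a=2 ⇒ p=50, q=3
…
i=4: a=2 ⇒ p=1684, q=101
i=5: a=1 ⇒ p=2501, q=150
fundamental: x₁=2501, y₁=150  (since 6255001 − 278·22500 = 1)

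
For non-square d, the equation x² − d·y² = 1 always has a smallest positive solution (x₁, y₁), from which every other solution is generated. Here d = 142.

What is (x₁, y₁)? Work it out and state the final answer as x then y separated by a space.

143 12

[11; 1,10,1,22] for √142; ℓ=4 ⇒ convergent index 3
step 0: (11, 1)  from 11·(1,0) + (0,1)
step 1: (12, 1)  from 1·(11,1) + (1,0)
step 2: (131, 11)  from 10·(12,1) + (11,1)
step 3: (143, 12)  from 1·(131,11) + (12,1)
fundamental: x₁=143, y₁=12  (since 20449 − 142·144 = 1)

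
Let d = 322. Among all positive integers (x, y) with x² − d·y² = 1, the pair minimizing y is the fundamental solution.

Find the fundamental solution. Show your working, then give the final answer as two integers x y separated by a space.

√322 → a₀=17, period (1,16,1,34); ℓ=4 even so k=3
i=0: a=17 ⇒ p=17, q=1
i=1: a=1 ⇒ p=18, q=1
i=2: a=16 ⇒ p=305, q=17
i=3: a=1 ⇒ p=323, q=18
fundamental: x₁=323, y₁=18  (since 104329 − 322·324 = 1)

323 18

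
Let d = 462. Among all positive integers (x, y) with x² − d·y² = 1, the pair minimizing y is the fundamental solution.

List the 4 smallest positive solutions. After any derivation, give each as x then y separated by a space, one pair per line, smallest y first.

43 2
3697 172
317899 14790
27335617 1271768

[21; 2,42] for √462; ℓ=2 ⇒ convergent index 1
a_0=21:  p_0=21·1+0=21,  q_0=21·0+1=1
a_1=2:  p_1=2·21+1=43,  q_1=2·1+0=2
(x₁, y₁) = (43, 2);  43² − 462·2² = 1 ✓
n=2: (43,2)∘(43,2) = (43·43+462·2·2, 43·2+2·43) = (3697,172)
n=3: (3697,172)∘(43,2) = (43·3697+462·2·172, 43·172+2·3697) = (317899,14790)
n=4: (317899,14790)∘(43,2) = (43·317899+462·2·14790, 43·14790+2·317899) = (27335617,1271768)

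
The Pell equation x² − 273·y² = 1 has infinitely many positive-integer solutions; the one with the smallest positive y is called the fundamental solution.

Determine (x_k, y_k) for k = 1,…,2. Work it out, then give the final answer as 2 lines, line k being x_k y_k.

727 44
1057057 63976

[16; 1,1,10,1,1,32] for √273; ℓ=6 ⇒ convergent index 5
i=0: a=16 ⇒ p=16, q=1
…
i=4: a=1 ⇒ p=380, q=23
i=5: a=1 ⇒ p=727, q=44
→ (727, 44).  Check: 727²=528529, 273·44²=528528, difference 1.
(x_2, y_2) = (727·727 + 273·44·44, 727·44 + 44·727) = (1057057, 63976)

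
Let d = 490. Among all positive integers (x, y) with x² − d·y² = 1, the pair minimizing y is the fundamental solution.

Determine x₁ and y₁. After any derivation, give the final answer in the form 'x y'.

√490 = [22; 7,2,1,4,4,4,1,2,7,44, …], period ℓ=10 (even) → k=9
a_0=22:  p_0=22·1+0=22,  q_0=22·0+1=1
a_1=7:  p_1=7·22+1=155,  q_1=7·1+0=7
…
a_4=4:  p_4=4·487+332=2280,  q_4=4·22+15=103
a_5=4:  p_5=4·2280+487=9607,  q_5=4·103+22=434
…
a_7=1:  p_7=1·40708+9607=50315,  q_7=1·1839+434=2273
a_8=2:  p_8=2·50315+40708=141338,  q_8=2·2273+1839=6385
a_9=7:  p_9=7·141338+50315=1039681,  q_9=7·6385+2273=46968
(x₁, y₁) = (1039681, 46968);  1039681² − 490·46968² = 1 ✓

1039681 46968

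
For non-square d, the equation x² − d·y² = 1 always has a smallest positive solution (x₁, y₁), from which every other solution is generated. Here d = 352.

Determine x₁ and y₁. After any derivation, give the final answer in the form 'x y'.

√352 → a₀=18, period (1,3,5,9,5,3,1,36); ℓ=8 even so k=7
step 0: (18, 1)  from 18·(1,0) + (0,1)
…
step 3: (394, 21)  from 5·(75,4) + (19,1)
step 4: (3621, 193)  from 9·(394,21) + (75,4)
step 5: (18499, 986)  from 5·(3621,193) + (394,21)
step 6: (59118, 3151)  from 3·(18499,986) + (3621,193)
step 7: (77617, 4137)  from 1·(59118,3151) + (18499,986)
(x₁, y₁) = (77617, 4137);  77617² − 352·4137² = 1 ✓

77617 4137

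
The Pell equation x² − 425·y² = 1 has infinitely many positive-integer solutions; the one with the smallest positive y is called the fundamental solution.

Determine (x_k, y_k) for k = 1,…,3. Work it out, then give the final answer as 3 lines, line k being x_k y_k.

√425 → a₀=20, period (1,1,1,1,1,1,40); ℓ=7 odd so k=13
step 0: (20, 1)  from 20·(1,0) + (0,1)
…
step 2: (41, 2)  from 1·(21,1) + (20,1)
step 3: (62, 3)  from 1·(41,2) + (21,1)
step 4: (103, 5)  from 1·(62,3) + (41,2)
step 5: (165, 8)  from 1·(103,5) + (62,3)
step 6: (268, 13)  from 1·(165,8) + (103,5)
step 7: (10885, 528)  from 40·(268,13) + (165,8)
step 8: (11153, 541)  from 1·(10885,528) + (268,13)
step 9: (22038, 1069)  from 1·(11153,541) + (10885,528)
step 10: (33191, 1610)  from 1·(22038,1069) + (11153,541)
…
step 12: (88420, 4289)  from 1·(55229,2679) + (33191,1610)
step 13: (143649, 6968)  from 1·(88420,4289) + (55229,2679)
(x₁, y₁) = (143649, 6968);  143649² − 425·6968² = 1 ✓
(x_2, y_2) = (143649·143649 + 425·6968·6968, 143649·6968 + 6968·143649) = (41270070401, 2001892464)
(x_3, y_3) = (143649·41270070401 + 425·6968·2001892464, 143649·2001892464 + 6968·41270070401) = (11856808685922849, 575139701115304)

143649 6968
41270070401 2001892464
11856808685922849 575139701115304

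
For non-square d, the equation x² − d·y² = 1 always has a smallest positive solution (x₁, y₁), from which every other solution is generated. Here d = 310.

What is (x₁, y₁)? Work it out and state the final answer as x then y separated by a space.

848719 48204

d=310: √d = [17; 1,1,1,1,5,…,1,1,34] (ℓ=16, even), read p_15/q_15
a_0=17:  p_0=17·1+0=17,  q_0=17·0+1=1
…
a_2=1:  p_2=1·18+17=35,  q_2=1·1+1=2
…
a_4=1:  p_4=1·53+35=88,  q_4=1·3+2=5
…
a_7=1:  p_7=1·1567+493=2060,  q_7=1·89+28=117
a_8=2:  p_8=2·2060+1567=5687,  q_8=2·117+89=323
…
a_10=3:  p_10=3·7747+5687=28928,  q_10=3·440+323=1643
…
a_14=1:  p_14=1·333702+181315=515017,  q_14=1·18953+10298=29251
a_15=1:  p_15=1·515017+333702=848719,  q_15=1·29251+18953=48204
(x₁, y₁) = (848719, 48204);  848719² − 310·48204² = 1 ✓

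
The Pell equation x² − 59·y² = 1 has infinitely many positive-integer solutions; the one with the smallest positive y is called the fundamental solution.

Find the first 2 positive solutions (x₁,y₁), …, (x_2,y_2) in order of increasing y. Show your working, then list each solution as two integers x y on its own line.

[7; 1,2,7,2,1,14] for √59; ℓ=6 ⇒ convergent index 5
i=0: a=7 ⇒ p=7, q=1
i=1: a=1 ⇒ p=8, q=1
…
i=4: a=2 ⇒ p=361, q=47
i=5: a=1 ⇒ p=530, q=69
→ (530, 69).  Check: 530²=280900, 59·69²=280899, difference 1.
k=2:  x_2 = 530·530+59·69·69 = 561799,  y_2 = 530·69+69·530 = 73140

530 69
561799 73140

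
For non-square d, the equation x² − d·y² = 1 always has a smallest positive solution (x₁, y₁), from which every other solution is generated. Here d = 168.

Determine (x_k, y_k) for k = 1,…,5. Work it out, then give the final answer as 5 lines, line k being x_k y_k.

13 1
337 26
8749 675
227137 17524
5896813 454949

d=168: √d = [12; 1,24] (ℓ=2, even), read p_1/q_1
i=0: a=12 ⇒ p=12, q=1
i=1: a=1 ⇒ p=13, q=1
(x₁, y₁) = (13, 1);  13² − 168·1² = 1 ✓
(13+1√168)^2 = 337 + 26√168
(13+1√168)^3 = 8749 + 675√168
(13+1√168)^4 = 227137 + 17524√168
(13+1√168)^5 = 5896813 + 454949√168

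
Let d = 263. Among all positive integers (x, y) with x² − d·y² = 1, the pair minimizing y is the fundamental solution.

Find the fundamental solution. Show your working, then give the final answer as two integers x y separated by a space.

139128 8579

[16; 4,1,1,1,1,15,1,1,1,1,4,32] for √263; ℓ=12 ⇒ convergent index 11
i=0: a=16 ⇒ p=16, q=1
…
i=3: a=1 ⇒ p=146, q=9
…
i=6: a=15 ⇒ p=5822, q=359
…
i=10: a=1 ⇒ p=30229, q=1864
i=11: a=4 ⇒ p=139128, q=8579
fundamental: x₁=139128, y₁=8579  (since 19356600384 − 263·73599241 = 1)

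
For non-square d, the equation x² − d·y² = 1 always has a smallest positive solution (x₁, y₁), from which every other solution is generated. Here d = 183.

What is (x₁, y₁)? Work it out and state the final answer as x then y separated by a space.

√183 → a₀=13, period (1,1,8,1,1,26); ℓ=6 even so k=5
i=0: a=13 ⇒ p=13, q=1
…
i=2: a=1 ⇒ p=27, q=2
i=3: a=8 ⇒ p=230, q=17
i=4: a=1 ⇒ p=257, q=19
i=5: a=1 ⇒ p=487, q=36
→ (487, 36).  Check: 487²=237169, 183·36²=237168, difference 1.

487 36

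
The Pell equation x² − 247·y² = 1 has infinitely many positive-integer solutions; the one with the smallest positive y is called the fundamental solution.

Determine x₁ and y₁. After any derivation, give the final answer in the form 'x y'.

85292 5427

[15; 1,2,1,1,9,1,9,1,1,2,1,30] for √247; ℓ=12 ⇒ convergent index 11
a_0=15:  p_0=15·1+0=15,  q_0=15·0+1=1
a_1=1:  p_1=1·15+1=16,  q_1=1·1+0=1
…
a_5=9:  p_5=9·110+63=1053,  q_5=9·7+4=67
…
a_10=2:  p_10=2·24203+12683=61089,  q_10=2·1540+807=3887
a_11=1:  p_11=1·61089+24203=85292,  q_11=1·3887+1540=5427
fundamental: x₁=85292, y₁=5427  (since 7274725264 − 247·29452329 = 1)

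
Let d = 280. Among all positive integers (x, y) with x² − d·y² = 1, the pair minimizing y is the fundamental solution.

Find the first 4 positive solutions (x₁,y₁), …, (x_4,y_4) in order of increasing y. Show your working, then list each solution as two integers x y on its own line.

[16; 1,2,1,2,1,32] for √280; ℓ=6 ⇒ convergent index 5
a_0=16:  p_0=16·1+0=16,  q_0=16·0+1=1
a_1=1:  p_1=1·16+1=17,  q_1=1·1+0=1
a_2=2:  p_2=2·17+16=50,  q_2=2·1+1=3
…
a_4=2:  p_4=2·67+50=184,  q_4=2·4+3=11
a_5=1:  p_5=1·184+67=251,  q_5=1·11+4=15
→ (251, 15).  Check: 251²=63001, 280·15²=63000, difference 1.
n=2: (251,15)∘(251,15) = (251·251+280·15·15, 251·15+15·251) = (126001,7530)
n=3: (126001,7530)∘(251,15) = (251·126001+280·15·7530, 251·7530+15·126001) = (63252251,3780045)
n=4: (63252251,3780045)∘(251,15) = (251·63252251+280·15·3780045, 251·3780045+15·63252251) = (31752504001,1897575060)

251 15
126001 7530
63252251 3780045
31752504001 1897575060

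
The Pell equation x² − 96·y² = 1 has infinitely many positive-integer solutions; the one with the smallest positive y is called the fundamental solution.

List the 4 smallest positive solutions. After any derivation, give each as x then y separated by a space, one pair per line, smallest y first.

√96 → a₀=9, period (1,3,1,18); ℓ=4 even so k=3
a_0=9:  p_0=9·1+0=9,  q_0=9·0+1=1
a_1=1:  p_1=1·9+1=10,  q_1=1·1+0=1
a_2=3:  p_2=3·10+9=39,  q_2=3·1+1=4
a_3=1:  p_3=1·39+10=49,  q_3=1·4+1=5
→ (49, 5).  Check: 49²=2401, 96·5²=2400, difference 1.
(x_2, y_2) = (49·49 + 96·5·5, 49·5 + 5·49) = (4801, 490)
(x_3, y_3) = (49·4801 + 96·5·490, 49·490 + 5·4801) = (470449, 48015)
(x_4, y_4) = (49·470449 + 96·5·48015, 49·48015 + 5·470449) = (46099201, 4704980)

49 5
4801 490
470449 48015
46099201 4704980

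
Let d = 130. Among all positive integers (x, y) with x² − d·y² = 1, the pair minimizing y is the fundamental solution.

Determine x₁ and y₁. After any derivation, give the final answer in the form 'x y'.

6499 570

d=130: √d = [11; 2,2,22] (ℓ=3, odd), read p_5/q_5
k=0  a_k=11  p_k/q_k = 11/1
k=1  a_k=2  p_k/q_k = 23/2
k=2  a_k=2  p_k/q_k = 57/5
k=3  a_k=22  p_k/q_k = 1277/112
k=4  a_k=2  p_k/q_k = 2611/229
k=5  a_k=2  p_k/q_k = 6499/570
(x₁, y₁) = (6499, 570);  6499² − 130·570² = 1 ✓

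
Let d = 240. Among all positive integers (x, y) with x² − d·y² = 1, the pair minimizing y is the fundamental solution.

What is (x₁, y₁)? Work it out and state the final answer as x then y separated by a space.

31 2

√240 = [15; 2,30, …], period ℓ=2 (even) → k=1
step 0: (15, 1)  from 15·(1,0) + (0,1)
step 1: (31, 2)  from 2·(15,1) + (1,0)
fundamental: x₁=31, y₁=2  (since 961 − 240·4 = 1)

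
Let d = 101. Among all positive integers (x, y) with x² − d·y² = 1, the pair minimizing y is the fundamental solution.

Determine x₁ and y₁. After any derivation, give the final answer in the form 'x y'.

201 20

√101 → a₀=10, period (20); ℓ=1 odd so k=1
step 0: (10, 1)  from 10·(1,0) + (0,1)
step 1: (201, 20)  from 20·(10,1) + (1,0)
→ (201, 20).  Check: 201²=40401, 101·20²=40400, difference 1.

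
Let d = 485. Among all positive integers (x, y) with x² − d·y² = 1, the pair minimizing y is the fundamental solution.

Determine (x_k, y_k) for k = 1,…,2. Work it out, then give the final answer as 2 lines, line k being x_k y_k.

d=485: √d = [22; 44] (ℓ=1, odd), read p_1/q_1
i=0: a=22 ⇒ p=22, q=1
i=1: a=44 ⇒ p=969, q=44
fundamental: x₁=969, y₁=44  (since 938961 − 485·1936 = 1)
k=2:  x_2 = 969·969+485·44·44 = 1877921,  y_2 = 969·44+44·969 = 85272

969 44
1877921 85272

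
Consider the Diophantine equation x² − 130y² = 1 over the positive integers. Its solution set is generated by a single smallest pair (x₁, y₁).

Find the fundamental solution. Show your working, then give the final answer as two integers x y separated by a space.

[11; 2,2,22] for √130; ℓ=3 ⇒ convergent index 5
a_0=11:  p_0=11·1+0=11,  q_0=11·0+1=1
…
a_3=22:  p_3=22·57+23=1277,  q_3=22·5+2=112
a_4=2:  p_4=2·1277+57=2611,  q_4=2·112+5=229
a_5=2:  p_5=2·2611+1277=6499,  q_5=2·229+112=570
(x₁, y₁) = (6499, 570);  6499² − 130·570² = 1 ✓

6499 570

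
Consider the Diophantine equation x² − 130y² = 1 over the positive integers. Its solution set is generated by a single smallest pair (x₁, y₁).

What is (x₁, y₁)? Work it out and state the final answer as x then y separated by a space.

√130 → a₀=11, period (2,2,22); ℓ=3 odd so k=5
a_0=11:  p_0=11·1+0=11,  q_0=11·0+1=1
a_1=2:  p_1=2·11+1=23,  q_1=2·1+0=2
…
a_3=22:  p_3=22·57+23=1277,  q_3=22·5+2=112
a_4=2:  p_4=2·1277+57=2611,  q_4=2·112+5=229
a_5=2:  p_5=2·2611+1277=6499,  q_5=2·229+112=570
(x₁, y₁) = (6499, 570);  6499² − 130·570² = 1 ✓

6499 570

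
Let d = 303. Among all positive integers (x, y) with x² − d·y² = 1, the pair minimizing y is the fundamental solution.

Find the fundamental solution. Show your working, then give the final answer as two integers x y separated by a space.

2524 145

[17; 2,2,5,2,2,34] for √303; ℓ=6 ⇒ convergent index 5
a_0=17:  p_0=17·1+0=17,  q_0=17·0+1=1
a_1=2:  p_1=2·17+1=35,  q_1=2·1+0=2
…
a_3=5:  p_3=5·87+35=470,  q_3=5·5+2=27
a_4=2:  p_4=2·470+87=1027,  q_4=2·27+5=59
a_5=2:  p_5=2·1027+470=2524,  q_5=2·59+27=145
(x₁, y₁) = (2524, 145);  2524² − 303·145² = 1 ✓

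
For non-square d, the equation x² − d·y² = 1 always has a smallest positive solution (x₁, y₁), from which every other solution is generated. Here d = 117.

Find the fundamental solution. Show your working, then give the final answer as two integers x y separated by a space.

[10; 1,4,2,4,1,20] for √117; ℓ=6 ⇒ convergent index 5
a_0=10:  p_0=10·1+0=10,  q_0=10·0+1=1
a_1=1:  p_1=1·10+1=11,  q_1=1·1+0=1
a_2=4:  p_2=4·11+10=54,  q_2=4·1+1=5
a_3=2:  p_3=2·54+11=119,  q_3=2·5+1=11
a_4=4:  p_4=4·119+54=530,  q_4=4·11+5=49
a_5=1:  p_5=1·530+119=649,  q_5=1·49+11=60
(x₁, y₁) = (649, 60);  649² − 117·60² = 1 ✓

649 60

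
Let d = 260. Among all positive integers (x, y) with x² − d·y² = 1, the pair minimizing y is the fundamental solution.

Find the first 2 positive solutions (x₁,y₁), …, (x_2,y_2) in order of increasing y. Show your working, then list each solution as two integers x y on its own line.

√260 = [16; 8,32, …], period ℓ=2 (even) → k=1
step 0: (16, 1)  from 16·(1,0) + (0,1)
step 1: (129, 8)  from 8·(16,1) + (1,0)
(x₁, y₁) = (129, 8);  129² − 260·8² = 1 ✓
k=2:  x_2 = 129·129+260·8·8 = 33281,  y_2 = 129·8+8·129 = 2064

129 8
33281 2064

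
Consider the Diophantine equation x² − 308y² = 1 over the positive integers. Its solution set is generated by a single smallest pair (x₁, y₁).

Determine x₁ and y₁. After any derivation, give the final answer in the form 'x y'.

d=308: √d = [17; 1,1,4,1,1,34] (ℓ=6, even), read p_5/q_5
step 0: (17, 1)  from 17·(1,0) + (0,1)
step 1: (18, 1)  from 1·(17,1) + (1,0)
…
step 4: (193, 11)  from 1·(158,9) + (35,2)
step 5: (351, 20)  from 1·(193,11) + (158,9)
(x₁, y₁) = (351, 20);  351² − 308·20² = 1 ✓

351 20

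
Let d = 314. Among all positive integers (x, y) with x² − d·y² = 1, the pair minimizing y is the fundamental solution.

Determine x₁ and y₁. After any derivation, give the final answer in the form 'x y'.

392499 22150

d=314: √d = [17; 1,2,1,1,2,1,34] (ℓ=7, odd), read p_13/q_13
a_0=17:  p_0=17·1+0=17,  q_0=17·0+1=1
…
a_4=1:  p_4=1·71+53=124,  q_4=1·4+3=7
…
a_7=34:  p_7=34·443+319=15381,  q_7=34·25+18=868
…
a_12=2:  p_12=2·109882+62853=282617,  q_12=2·6201+3547=15949
a_13=1:  p_13=1·282617+109882=392499,  q_13=1·15949+6201=22150
fundamental: x₁=392499, y₁=22150  (since 154055465001 − 314·490622500 = 1)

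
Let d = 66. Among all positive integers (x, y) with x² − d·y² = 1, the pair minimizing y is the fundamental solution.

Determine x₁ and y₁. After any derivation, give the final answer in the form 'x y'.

[8; 8,16] for √66; ℓ=2 ⇒ convergent index 1
k=0  a_k=8  p_k/q_k = 8/1
k=1  a_k=8  p_k/q_k = 65/8
fundamental: x₁=65, y₁=8  (since 4225 − 66·64 = 1)

65 8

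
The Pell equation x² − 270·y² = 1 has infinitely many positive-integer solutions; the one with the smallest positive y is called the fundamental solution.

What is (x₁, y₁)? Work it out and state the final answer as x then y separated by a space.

5291 322

√270 → a₀=16, period (2,3,6,3,2,32); ℓ=6 even so k=5
step 0: (16, 1)  from 16·(1,0) + (0,1)
step 1: (33, 2)  from 2·(16,1) + (1,0)
…
step 4: (2284, 139)  from 3·(723,44) + (115,7)
step 5: (5291, 322)  from 2·(2284,139) + (723,44)
→ (5291, 322).  Check: 5291²=27994681, 270·322²=27994680, difference 1.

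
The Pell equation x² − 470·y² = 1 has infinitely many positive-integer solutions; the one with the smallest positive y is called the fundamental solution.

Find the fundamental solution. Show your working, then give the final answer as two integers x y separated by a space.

1691 78

√470 → a₀=21, period (1,2,8,2,1,42); ℓ=6 even so k=5
k=0  a_k=21  p_k/q_k = 21/1
k=1  a_k=1  p_k/q_k = 22/1
k=2  a_k=2  p_k/q_k = 65/3
k=3  a_k=8  p_k/q_k = 542/25
k=4  a_k=2  p_k/q_k = 1149/53
k=5  a_k=1  p_k/q_k = 1691/78
(x₁, y₁) = (1691, 78);  1691² − 470·78² = 1 ✓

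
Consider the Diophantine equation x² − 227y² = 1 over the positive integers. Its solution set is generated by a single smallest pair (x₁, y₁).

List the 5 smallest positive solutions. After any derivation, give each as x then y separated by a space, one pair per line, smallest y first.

226 15
102151 6780
46172026 3064545
20869653601 1385167560
9433037255626 626092672575

d=227: √d = [15; 15,30] (ℓ=2, even), read p_1/q_1
k=0  a_k=15  p_k/q_k = 15/1
k=1  a_k=15  p_k/q_k = 226/15
(x₁, y₁) = (226, 15);  226² − 227·15² = 1 ✓
k=2:  x_2 = 226·226+227·15·15 = 102151,  y_2 = 226·15+15·226 = 6780
k=3:  x_3 = 226·102151+227·15·6780 = 46172026,  y_3 = 226·6780+15·102151 = 3064545
k=4:  x_4 = 226·46172026+227·15·3064545 = 20869653601,  y_4 = 226·3064545+15·46172026 = 1385167560
k=5:  x_5 = 226·20869653601+227·15·1385167560 = 9433037255626,  y_5 = 226·1385167560+15·20869653601 = 626092672575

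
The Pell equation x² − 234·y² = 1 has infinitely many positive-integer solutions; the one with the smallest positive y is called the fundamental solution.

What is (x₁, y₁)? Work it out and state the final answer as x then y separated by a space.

5201 340

[15; 3,2,1,2,1,2,3,30] for √234; ℓ=8 ⇒ convergent index 7
a_0=15:  p_0=15·1+0=15,  q_0=15·0+1=1
…
a_3=1:  p_3=1·107+46=153,  q_3=1·7+3=10
…
a_5=1:  p_5=1·413+153=566,  q_5=1·27+10=37
a_6=2:  p_6=2·566+413=1545,  q_6=2·37+27=101
a_7=3:  p_7=3·1545+566=5201,  q_7=3·101+37=340
(x₁, y₁) = (5201, 340);  5201² − 234·340² = 1 ✓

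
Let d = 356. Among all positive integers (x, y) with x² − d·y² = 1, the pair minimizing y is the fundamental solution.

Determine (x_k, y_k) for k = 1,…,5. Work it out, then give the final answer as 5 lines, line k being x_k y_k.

d=356: √d = [18; 1,6,1,1,2,…,6,1,36] (ℓ=14, even), read p_13/q_13
step 0: (18, 1)  from 18·(1,0) + (0,1)
step 1: (19, 1)  from 1·(18,1) + (1,0)
…
step 4: (283, 15)  from 1·(151,8) + (132,7)
step 5: (717, 38)  from 2·(283,15) + (151,8)
step 6: (1000, 53)  from 1·(717,38) + (283,15)
…
step 9: (28151, 1492)  from 2·(9717,515) + (8717,462)
step 10: (37868, 2007)  from 1·(28151,1492) + (9717,515)
step 11: (66019, 3499)  from 1·(37868,2007) + (28151,1492)
step 12: (433982, 23001)  from 6·(66019,3499) + (37868,2007)
step 13: (500001, 26500)  from 1·(433982,23001) + (66019,3499)
fundamental: x₁=500001, y₁=26500  (since 250001000001 − 356·702250000 = 1)
(500001+26500√356)^2 = 500002000001 + 26500053000√356
(500001+26500√356)^3 = 500003000004500001 + 26500106000079500√356
(500001+26500√356)^4 = 500004000010000008000001 + 26500159000265000106000√356
(500001+26500√356)^5 = 500005000017500025000012500001 + 26500212000556500530000132500√356

500001 26500
500002000001 26500053000
500003000004500001 26500106000079500
500004000010000008000001 26500159000265000106000
500005000017500025000012500001 26500212000556500530000132500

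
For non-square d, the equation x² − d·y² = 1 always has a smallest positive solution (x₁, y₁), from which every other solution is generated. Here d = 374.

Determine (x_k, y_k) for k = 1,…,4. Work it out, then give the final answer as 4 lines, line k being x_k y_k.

3365 174
22646449 1171020
152410598405 7880964426
1025723304619201 53038889415960

d=374: √d = [19; 2,1,18,1,2,38] (ℓ=6, even), read p_5/q_5
k=0  a_k=19  p_k/q_k = 19/1
k=1  a_k=2  p_k/q_k = 39/2
…
k=3  a_k=18  p_k/q_k = 1083/56
k=4  a_k=1  p_k/q_k = 1141/59
k=5  a_k=2  p_k/q_k = 3365/174
fundamental: x₁=3365, y₁=174  (since 11323225 − 374·30276 = 1)
(x_2, y_2) = (3365·3365 + 374·174·174, 3365·174 + 174·3365) = (22646449, 1171020)
(x_3, y_3) = (3365·22646449 + 374·174·1171020, 3365·1171020 + 174·22646449) = (152410598405, 7880964426)
(x_4, y_4) = (3365·152410598405 + 374·174·7880964426, 3365·7880964426 + 174·152410598405) = (1025723304619201, 53038889415960)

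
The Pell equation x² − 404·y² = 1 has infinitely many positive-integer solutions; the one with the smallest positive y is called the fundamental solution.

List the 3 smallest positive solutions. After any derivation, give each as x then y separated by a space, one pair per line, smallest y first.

[20; 10,40] for √404; ℓ=2 ⇒ convergent index 1
step 0: (20, 1)  from 20·(1,0) + (0,1)
step 1: (201, 10)  from 10·(20,1) + (1,0)
→ (201, 10).  Check: 201²=40401, 404·10²=40400, difference 1.
(x_2, y_2) = (201·201 + 404·10·10, 201·10 + 10·201) = (80801, 4020)
(x_3, y_3) = (201·80801 + 404·10·4020, 201·4020 + 10·80801) = (32481801, 1616030)

201 10
80801 4020
32481801 1616030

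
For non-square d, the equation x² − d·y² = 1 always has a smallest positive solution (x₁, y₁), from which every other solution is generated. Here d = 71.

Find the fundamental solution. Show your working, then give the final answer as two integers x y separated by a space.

√71 → a₀=8, period (2,2,1,7,1,2,2,16); ℓ=8 even so k=7
i=0: a=8 ⇒ p=8, q=1
i=1: a=2 ⇒ p=17, q=2
…
i=3: a=1 ⇒ p=59, q=7
…
i=5: a=1 ⇒ p=514, q=61
i=6: a=2 ⇒ p=1483, q=176
i=7: a=2 ⇒ p=3480, q=413
(x₁, y₁) = (3480, 413);  3480² − 71·413² = 1 ✓

3480 413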